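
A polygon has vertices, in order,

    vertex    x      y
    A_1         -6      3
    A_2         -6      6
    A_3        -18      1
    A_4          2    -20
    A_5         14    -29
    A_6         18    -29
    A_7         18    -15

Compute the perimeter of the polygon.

108

|A_1A_2| = √((0)² + (3)²) = √9 = 3
|A_2A_3| = √((-12)² + (-5)²) = √169 = 13
|A_3A_4| = √((20)² + (-21)²) = √841 = 29
|A_4A_5| = √((12)² + (-9)²) = √225 = 15
|A_5A_6| = √((4)² + (0)²) = √16 = 4
|A_6A_7| = √((0)² + (14)²) = √196 = 14
|A_7A_1| = √((-24)² + (18)²) = √900 = 30
Perimeter = 3 + 13 + 29 + 15 + 4 + 14 + 30 = 108.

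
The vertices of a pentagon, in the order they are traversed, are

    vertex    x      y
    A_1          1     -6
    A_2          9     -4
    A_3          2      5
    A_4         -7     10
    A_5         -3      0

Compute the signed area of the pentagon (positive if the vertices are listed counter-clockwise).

Cross-terms: 50, 53, 55, 30, 18  ⇒  Σ = 206
Signed area = Σ/2 = 103 (positive ⇒ counter-clockwise traversal).

103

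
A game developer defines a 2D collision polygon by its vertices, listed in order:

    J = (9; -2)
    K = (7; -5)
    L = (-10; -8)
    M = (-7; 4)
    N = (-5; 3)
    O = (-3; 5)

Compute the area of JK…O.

144.5

Apply the shoelace (surveyor's) formula: 2A = Σ (x_i·y_{i+1} − x_{i+1}·y_i), indices taken mod 6.
Σ = (-31) + (-106) + (-96) + (-1) + (-16) + (-39) = -289
Area = |Σ|/2 = 144.5.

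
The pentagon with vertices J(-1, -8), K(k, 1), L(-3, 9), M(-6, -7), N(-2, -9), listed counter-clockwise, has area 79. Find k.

The doubled signed area Σ (x_i y_{i+1} − x_{i+1} y_i) is linear in k.
With k=0 it equals 124; the coefficient of k is 17 (from the two edges through K).
So 17·k + 124 = 2·79 = 158 ⇒ k = 2.

2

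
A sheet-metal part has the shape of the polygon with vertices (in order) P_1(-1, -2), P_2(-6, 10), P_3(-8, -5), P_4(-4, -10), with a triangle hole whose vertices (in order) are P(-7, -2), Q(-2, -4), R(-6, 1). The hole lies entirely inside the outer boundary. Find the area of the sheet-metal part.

64.5

Outer boundary:
Σ = (-22) + (110) + (60) + (-2) = 146
Area = |Σ|/2 = 73.
Hole:
Σ = (24) + (-26) + (19) = 17
Area = |Σ|/2 = 8.5.
Net area = 73 − 8.5 = 64.5.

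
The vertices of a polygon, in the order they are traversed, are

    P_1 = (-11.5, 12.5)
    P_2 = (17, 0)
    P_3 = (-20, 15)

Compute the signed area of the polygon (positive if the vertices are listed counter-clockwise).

-17.5

Apply Gauss's area formula: 2A = Σ (x_i·y_{i+1} − x_{i+1}·y_i), indices taken mod 3.
Cross-terms: -212.5, 255, -77.5  ⇒  Σ = -35
Signed area = Σ/2 = -17.5 (negative ⇒ clockwise traversal).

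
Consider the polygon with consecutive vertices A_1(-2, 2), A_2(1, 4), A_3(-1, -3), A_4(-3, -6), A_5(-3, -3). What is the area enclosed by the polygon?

Apply the shoelace (surveyor's) formula: 2A = Σ (x_i·y_{i+1} − x_{i+1}·y_i), indices taken mod 5.
Cross-terms: -10, 1, -3, -9, -12  ⇒  Σ = -33
Area = |Σ|/2 = 16.5.

16.5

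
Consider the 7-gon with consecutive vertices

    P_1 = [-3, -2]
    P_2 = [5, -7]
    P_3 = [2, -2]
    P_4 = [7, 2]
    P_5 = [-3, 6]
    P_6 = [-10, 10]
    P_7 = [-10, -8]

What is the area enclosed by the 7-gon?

153.5

Σ = (31) + (4) + (18) + (48) + (30) + (180) + (-4) = 307
Area = |Σ|/2 = 153.5.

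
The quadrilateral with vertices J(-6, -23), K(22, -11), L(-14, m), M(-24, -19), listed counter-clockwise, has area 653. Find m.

4

Write out the shoelace sum; only the two edges meeting at L involve m:
2·Area = [(22·m − (-14)·(-11)) + ((-14)·(-19) − (-24)·m)] + 1010
       = 46·m + 1122 = 1306
⇒ m = 4.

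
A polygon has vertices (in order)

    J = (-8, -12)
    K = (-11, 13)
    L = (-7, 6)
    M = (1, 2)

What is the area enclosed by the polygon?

Apply Gauss's area formula: 2A = Σ (x_i·y_{i+1} − x_{i+1}·y_i), indices taken mod 4.
J→K: (-8)(13) − (-11)(-12) = -236
K→L: (-11)(6) − (-7)(13) = 25
L→M: (-7)(2) − (1)(6) = -20
M→J: (1)(-12) − (-8)(2) = 4
Σ = -227
Area = |Σ|/2 = 113.5.

113.5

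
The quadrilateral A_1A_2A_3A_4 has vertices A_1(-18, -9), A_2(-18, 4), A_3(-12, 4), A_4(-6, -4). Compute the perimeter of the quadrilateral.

42

|A_1A_2| = √((0)² + (13)²) = √169 = 13
|A_2A_3| = √((6)² + (0)²) = √36 = 6
|A_3A_4| = √((6)² + (-8)²) = √100 = 10
|A_4A_1| = √((-12)² + (-5)²) = √169 = 13
Perimeter = 13 + 6 + 10 + 13 = 42.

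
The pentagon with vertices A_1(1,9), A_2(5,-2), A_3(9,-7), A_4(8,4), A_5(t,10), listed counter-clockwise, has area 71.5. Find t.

The doubled signed area Σ (x_i y_{i+1} − x_{i+1} y_i) is linear in t.
With t=0 it equals 98; the coefficient of t is 5 (from the two edges through A_5).
So 5·t + 98 = 2·71.5 = 143 ⇒ t = 9.

9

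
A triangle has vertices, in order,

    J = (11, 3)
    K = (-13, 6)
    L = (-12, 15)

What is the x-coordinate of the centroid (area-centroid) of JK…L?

Apply the shoelace (surveyor's) formula. First the cross-terms c_i = x_i·y_{i+1} − x_{i+1}·y_i:
  105, -123, -201  ⇒  2A = -219, A = -109.5.
Then Σ (x_i + x_{i+1})·c_i = 3066, so x̄ = 3066 / (6·(-109.5)) = -14/3.

-14/3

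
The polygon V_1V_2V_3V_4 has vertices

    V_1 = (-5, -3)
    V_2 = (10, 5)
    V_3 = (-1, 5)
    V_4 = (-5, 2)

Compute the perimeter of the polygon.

|V_1V_2| = √((15)² + (8)²) = √289 = 17
|V_2V_3| = √((-11)² + (0)²) = √121 = 11
|V_3V_4| = √((-4)² + (-3)²) = √25 = 5
|V_4V_1| = √((0)² + (-5)²) = √25 = 5
Perimeter = 17 + 11 + 5 + 5 = 38.

38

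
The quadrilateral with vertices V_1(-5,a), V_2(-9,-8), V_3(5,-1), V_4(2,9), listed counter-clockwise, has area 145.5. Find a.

Write out the shoelace sum; only the two edges meeting at V_1 involve a:
2·Area = [(2·a − (-5)·9) + ((-5)·(-8) − (-9)·a)] + 96
       = 11·a + 181 = 291
⇒ a = 10.

10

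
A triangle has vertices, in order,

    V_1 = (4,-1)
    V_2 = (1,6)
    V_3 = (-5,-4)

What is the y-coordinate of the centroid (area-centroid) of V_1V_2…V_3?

Apply the shoelace (surveyor's) formula. First the cross-terms c_i = x_i·y_{i+1} − x_{i+1}·y_i:
  25, 26, 21  ⇒  2A = 72, A = 36.
Then Σ (y_i + y_{i+1})·c_i = 72, so ȳ = 72 / (6·36) = 1/3.

1/3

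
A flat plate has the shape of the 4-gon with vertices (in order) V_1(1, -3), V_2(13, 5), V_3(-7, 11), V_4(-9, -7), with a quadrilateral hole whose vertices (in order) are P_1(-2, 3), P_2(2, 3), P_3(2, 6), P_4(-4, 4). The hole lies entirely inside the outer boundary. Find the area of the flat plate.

191

Outer boundary:
Apply the shoelace (surveyor's) formula: 2A = Σ (x_i·y_{i+1} − x_{i+1}·y_i), indices taken mod 4.
Cross-terms: 44, 178, 148, 34  ⇒  Σ = 404
Area = |Σ|/2 = 202.
Hole:
Apply the surveyor's formula: 2A = Σ (x_i·y_{i+1} − x_{i+1}·y_i), indices taken mod 4.
Cross-terms: -12, 6, 32, -4  ⇒  Σ = 22
Area = |Σ|/2 = 11.
Net area = 202 − 11 = 191.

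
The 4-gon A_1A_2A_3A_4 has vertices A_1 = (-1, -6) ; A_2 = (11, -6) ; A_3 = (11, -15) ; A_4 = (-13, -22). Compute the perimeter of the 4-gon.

66

|A_1A_2| = √((12)² + (0)²) = √144 = 12
|A_2A_3| = √((0)² + (-9)²) = √81 = 9
|A_3A_4| = √((-24)² + (-7)²) = √625 = 25
|A_4A_1| = √((12)² + (16)²) = √400 = 20
Perimeter = 12 + 9 + 25 + 20 = 66.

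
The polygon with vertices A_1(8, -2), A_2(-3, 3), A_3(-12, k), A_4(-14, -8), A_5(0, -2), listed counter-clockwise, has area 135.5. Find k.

Write out the shoelace sum; only the two edges meeting at A_3 involve k:
2·Area = [((-3)·k − (-12)·3) + ((-12)·(-8) − (-14)·k)] + 62
       = 11·k + 194 = 271
⇒ k = 7.

7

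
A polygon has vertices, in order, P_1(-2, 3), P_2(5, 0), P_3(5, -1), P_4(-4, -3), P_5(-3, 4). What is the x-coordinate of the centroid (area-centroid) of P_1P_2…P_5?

-22/65

Apply Gauss's area formula. First the cross-terms c_i = x_i·y_{i+1} − x_{i+1}·y_i:
  -15, -5, -19, -25, -1  ⇒  2A = -65, A = -32.5.
Then Σ (x_i + x_{i+1})·c_i = 66, so x̄ = 66 / (6·(-32.5)) = -22/65.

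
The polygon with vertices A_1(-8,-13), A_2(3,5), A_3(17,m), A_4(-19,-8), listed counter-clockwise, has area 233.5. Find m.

Write out the shoelace sum; only the two edges meeting at A_3 involve m:
2·Area = [(3·m − 17·5) + (17·(-8) − (-19)·m)] + 182
       = 22·m + -39 = 467
⇒ m = 23.

23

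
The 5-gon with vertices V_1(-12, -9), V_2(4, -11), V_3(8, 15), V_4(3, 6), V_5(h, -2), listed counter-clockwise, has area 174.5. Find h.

Write out the shoelace sum; only the two edges meeting at V_5 involve h:
2·Area = [(3·(-2) − h·6) + (h·(-9) − (-12)·(-2))] + 319
       = -15·h + 289 = 349
⇒ h = -4.

-4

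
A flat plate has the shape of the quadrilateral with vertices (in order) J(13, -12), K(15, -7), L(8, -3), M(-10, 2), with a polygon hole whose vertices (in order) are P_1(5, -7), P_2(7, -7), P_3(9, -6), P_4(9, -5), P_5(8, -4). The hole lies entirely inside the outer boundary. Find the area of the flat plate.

Outer boundary:
Apply the shoelace (surveyor's) formula: 2A = Σ (x_i·y_{i+1} − x_{i+1}·y_i), indices taken mod 4.
Cross-terms: 89, 11, -14, 94  ⇒  Σ = 180
Area = |Σ|/2 = 90.
Hole:
P_1→P_2: (5)(-7) − (7)(-7) = 14
P_2→P_3: (7)(-6) − (9)(-7) = 21
P_3→P_4: (9)(-5) − (9)(-6) = 9
P_4→P_5: (9)(-4) − (8)(-5) = 4
P_5→P_1: (8)(-7) − (5)(-4) = -36
Σ = 12
Area = |Σ|/2 = 6.
Net area = 90 − 6 = 84.

84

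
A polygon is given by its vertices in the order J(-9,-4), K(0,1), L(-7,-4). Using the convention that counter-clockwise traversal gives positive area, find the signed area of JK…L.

Apply the shoelace (surveyor's) formula: 2A = Σ (x_i·y_{i+1} − x_{i+1}·y_i), indices taken mod 3.
J→K: (-9)(1) − (0)(-4) = -9
K→L: (0)(-4) − (-7)(1) = 7
L→J: (-7)(-4) − (-9)(-4) = -8
Σ = -10
Signed area = Σ/2 = -5 (negative ⇒ clockwise traversal).

-5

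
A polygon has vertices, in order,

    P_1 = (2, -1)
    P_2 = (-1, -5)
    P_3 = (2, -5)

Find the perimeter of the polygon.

|P_1P_2| = √((-3)² + (-4)²) = √25 = 5
|P_2P_3| = √((3)² + (0)²) = √9 = 3
|P_3P_1| = √((0)² + (4)²) = √16 = 4
Perimeter = 5 + 3 + 4 = 12.

12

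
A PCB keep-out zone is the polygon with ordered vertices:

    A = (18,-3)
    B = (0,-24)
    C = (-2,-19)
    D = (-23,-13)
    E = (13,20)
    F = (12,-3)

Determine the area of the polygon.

Apply Gauss's area formula: 2A = Σ (x_i·y_{i+1} − x_{i+1}·y_i), indices taken mod 6.
Cross-terms: -432, -48, -411, -291, -279, 18  ⇒  Σ = -1443
Area = |Σ|/2 = 721.5.

721.5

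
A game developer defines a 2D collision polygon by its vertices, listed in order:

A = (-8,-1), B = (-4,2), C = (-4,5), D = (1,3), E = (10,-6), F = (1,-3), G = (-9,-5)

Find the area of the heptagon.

86

Apply the surveyor's formula: 2A = Σ (x_i·y_{i+1} − x_{i+1}·y_i), indices taken mod 7.
A→B: (-8)(2) − (-4)(-1) = -20
B→C: (-4)(5) − (-4)(2) = -12
C→D: (-4)(3) − (1)(5) = -17
D→E: (1)(-6) − (10)(3) = -36
E→F: (10)(-3) − (1)(-6) = -24
F→G: (1)(-5) − (-9)(-3) = -32
G→A: (-9)(-1) − (-8)(-5) = -31
Σ = -172
Area = |Σ|/2 = 86.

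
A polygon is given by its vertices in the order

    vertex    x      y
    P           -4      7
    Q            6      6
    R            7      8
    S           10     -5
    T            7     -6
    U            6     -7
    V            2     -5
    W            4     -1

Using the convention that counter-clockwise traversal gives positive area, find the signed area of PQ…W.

-93.5

Apply the shoelace formula: 2A = Σ (x_i·y_{i+1} − x_{i+1}·y_i), indices taken mod 8.
P→Q: (-4)(6) − (6)(7) = -66
Q→R: (6)(8) − (7)(6) = 6
R→S: (7)(-5) − (10)(8) = -115
S→T: (10)(-6) − (7)(-5) = -25
T→U: (7)(-7) − (6)(-6) = -13
U→V: (6)(-5) − (2)(-7) = -16
V→W: (2)(-1) − (4)(-5) = 18
W→P: (4)(7) − (-4)(-1) = 24
Σ = -187
Signed area = Σ/2 = -93.5 (negative ⇒ clockwise traversal).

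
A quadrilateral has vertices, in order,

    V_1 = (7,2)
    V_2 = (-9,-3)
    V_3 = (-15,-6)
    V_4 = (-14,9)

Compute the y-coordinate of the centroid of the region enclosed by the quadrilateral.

Apply Gauss's area formula. First the cross-terms c_i = x_i·y_{i+1} − x_{i+1}·y_i:
  -3, 9, -219, -91  ⇒  2A = -304, A = -152.
Then Σ (y_i + y_{i+1})·c_i = -1736, so ȳ = -1736 / (6·(-152)) = 217/114.

217/114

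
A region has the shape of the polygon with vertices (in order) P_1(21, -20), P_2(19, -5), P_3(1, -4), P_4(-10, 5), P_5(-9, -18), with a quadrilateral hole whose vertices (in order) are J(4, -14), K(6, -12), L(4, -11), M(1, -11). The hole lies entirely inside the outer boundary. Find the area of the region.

468.5

Outer boundary:
Apply the surveyor's formula: 2A = Σ (x_i·y_{i+1} − x_{i+1}·y_i), indices taken mod 5.
Cross-terms: 275, -71, -35, 225, 558  ⇒  Σ = 952
Area = |Σ|/2 = 476.
Hole:
Apply the shoelace (surveyor's) formula: 2A = Σ (x_i·y_{i+1} − x_{i+1}·y_i), indices taken mod 4.
Cross-terms: 36, -18, -33, 30  ⇒  Σ = 15
Area = |Σ|/2 = 7.5.
Net area = 476 − 7.5 = 468.5.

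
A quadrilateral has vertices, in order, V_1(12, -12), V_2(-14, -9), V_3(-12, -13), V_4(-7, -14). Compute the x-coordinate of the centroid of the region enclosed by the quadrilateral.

-525/127

Apply the shoelace (surveyor's) formula. First the cross-terms c_i = x_i·y_{i+1} − x_{i+1}·y_i:
  -276, 74, 77, 252  ⇒  2A = 127, A = 63.5.
Then Σ (x_i + x_{i+1})·c_i = -1575, so x̄ = -1575 / (6·63.5) = -525/127.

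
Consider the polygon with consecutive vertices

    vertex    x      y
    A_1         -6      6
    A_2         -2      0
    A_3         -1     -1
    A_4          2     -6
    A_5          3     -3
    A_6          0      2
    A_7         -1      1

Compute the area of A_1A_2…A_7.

Apply the shoelace (surveyor's) formula: 2A = Σ (x_i·y_{i+1} − x_{i+1}·y_i), indices taken mod 7.
Σ = (12) + (2) + (8) + (12) + (6) + (2) + (0) = 42
Area = |Σ|/2 = 21.

21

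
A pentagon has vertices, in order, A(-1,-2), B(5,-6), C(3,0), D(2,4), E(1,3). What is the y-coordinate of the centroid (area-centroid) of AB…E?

Apply Gauss's area formula. First the cross-terms c_i = x_i·y_{i+1} − x_{i+1}·y_i:
  16, 18, 12, 2, 1  ⇒  2A = 49, A = 24.5.
Then Σ (y_i + y_{i+1})·c_i = -173, so ȳ = -173 / (6·24.5) = -173/147.

-173/147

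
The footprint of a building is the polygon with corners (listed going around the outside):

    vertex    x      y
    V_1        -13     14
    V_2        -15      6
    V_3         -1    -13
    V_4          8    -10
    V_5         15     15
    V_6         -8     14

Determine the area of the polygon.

558.5

Apply the shoelace (surveyor's) formula: 2A = Σ (x_i·y_{i+1} − x_{i+1}·y_i), indices taken mod 6.
Cross-terms: 132, 201, 114, 270, 330, 70  ⇒  Σ = 1117
Area = |Σ|/2 = 558.5.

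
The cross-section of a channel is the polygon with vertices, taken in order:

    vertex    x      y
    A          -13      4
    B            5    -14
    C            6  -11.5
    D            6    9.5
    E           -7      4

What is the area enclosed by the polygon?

214.5

Apply the surveyor's formula: 2A = Σ (x_i·y_{i+1} − x_{i+1}·y_i), indices taken mod 5.
A→B: (-13)(-14) − (5)(4) = 162
B→C: (5)(-11.5) − (6)(-14) = 26.5
C→D: (6)(9.5) − (6)(-11.5) = 126
D→E: (6)(4) − (-7)(9.5) = 90.5
E→A: (-7)(4) − (-13)(4) = 24
Σ = 429
Area = |Σ|/2 = 214.5.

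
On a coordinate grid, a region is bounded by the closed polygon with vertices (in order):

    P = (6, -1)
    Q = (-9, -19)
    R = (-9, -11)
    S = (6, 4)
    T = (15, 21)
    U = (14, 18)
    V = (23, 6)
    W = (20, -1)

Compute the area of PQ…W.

305

Apply the surveyor's formula: 2A = Σ (x_i·y_{i+1} − x_{i+1}·y_i), indices taken mod 8.
Σ = (-123) + (-72) + (30) + (66) + (-24) + (-330) + (-143) + (-14) = -610
Area = |Σ|/2 = 305.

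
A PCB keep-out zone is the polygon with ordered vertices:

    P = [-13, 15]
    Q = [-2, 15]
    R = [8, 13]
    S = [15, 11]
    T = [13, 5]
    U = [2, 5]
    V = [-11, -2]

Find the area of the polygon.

285.5

Σ = (-165) + (-146) + (-107) + (-68) + (55) + (51) + (-191) = -571
Area = |Σ|/2 = 285.5.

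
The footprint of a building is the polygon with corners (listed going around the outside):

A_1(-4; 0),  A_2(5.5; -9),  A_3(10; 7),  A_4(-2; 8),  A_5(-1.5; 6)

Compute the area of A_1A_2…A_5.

Apply the surveyor's formula: 2A = Σ (x_i·y_{i+1} − x_{i+1}·y_i), indices taken mod 5.
Σ = (36) + (128.5) + (94) + (0) + (24) = 282.5
Area = |Σ|/2 = 141.25.

141.25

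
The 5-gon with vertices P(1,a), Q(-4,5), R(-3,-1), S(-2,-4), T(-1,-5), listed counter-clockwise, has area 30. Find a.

Write out the shoelace sum; only the two edges meeting at P involve a:
2·Area = [((-1)·a − 1·(-5)) + (1·5 − (-4)·a)] + 35
       = 3·a + 45 = 60
⇒ a = 5.

5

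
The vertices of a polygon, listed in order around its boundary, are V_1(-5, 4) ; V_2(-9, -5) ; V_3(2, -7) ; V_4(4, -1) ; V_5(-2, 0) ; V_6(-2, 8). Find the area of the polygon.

Apply Gauss's area formula: 2A = Σ (x_i·y_{i+1} − x_{i+1}·y_i), indices taken mod 6.
V_1→V_2: (-5)(-5) − (-9)(4) = 61
V_2→V_3: (-9)(-7) − (2)(-5) = 73
V_3→V_4: (2)(-1) − (4)(-7) = 26
V_4→V_5: (4)(0) − (-2)(-1) = -2
V_5→V_6: (-2)(8) − (-2)(0) = -16
V_6→V_1: (-2)(4) − (-5)(8) = 32
Σ = 174
Area = |Σ|/2 = 87.

87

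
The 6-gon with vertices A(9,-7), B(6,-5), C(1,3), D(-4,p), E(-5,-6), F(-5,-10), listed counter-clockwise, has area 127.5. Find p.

9

The doubled signed area Σ (x_i y_{i+1} − x_{i+1} y_i) is linear in p.
With p=0 it equals 201; the coefficient of p is 6 (from the two edges through D).
So 6·p + 201 = 2·127.5 = 255 ⇒ p = 9.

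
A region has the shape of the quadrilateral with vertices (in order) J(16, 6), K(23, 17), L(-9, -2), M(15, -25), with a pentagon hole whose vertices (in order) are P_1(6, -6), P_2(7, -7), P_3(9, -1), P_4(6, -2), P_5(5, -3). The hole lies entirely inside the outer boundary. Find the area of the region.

Outer boundary:
Apply Gauss's area formula: 2A = Σ (x_i·y_{i+1} − x_{i+1}·y_i), indices taken mod 4.
Σ = (134) + (107) + (255) + (490) = 986
Area = |Σ|/2 = 493.
Hole:
Σ = (0) + (56) + (-12) + (-8) + (-12) = 24
Area = |Σ|/2 = 12.
Net area = 493 − 12 = 481.

481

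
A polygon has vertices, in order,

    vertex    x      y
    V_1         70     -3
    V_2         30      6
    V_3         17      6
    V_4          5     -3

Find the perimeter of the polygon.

|V_1V_2| = √((-40)² + (9)²) = √1681 = 41
|V_2V_3| = √((-13)² + (0)²) = √169 = 13
|V_3V_4| = √((-12)² + (-9)²) = √225 = 15
|V_4V_1| = √((65)² + (0)²) = √4225 = 65
Perimeter = 41 + 13 + 15 + 65 = 134.

134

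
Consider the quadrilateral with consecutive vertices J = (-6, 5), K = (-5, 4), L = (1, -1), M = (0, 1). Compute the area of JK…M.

J→K: (-6)(4) − (-5)(5) = 1
K→L: (-5)(-1) − (1)(4) = 1
L→M: (1)(1) − (0)(-1) = 1
M→J: (0)(5) − (-6)(1) = 6
Σ = 9
Area = |Σ|/2 = 4.5.

4.5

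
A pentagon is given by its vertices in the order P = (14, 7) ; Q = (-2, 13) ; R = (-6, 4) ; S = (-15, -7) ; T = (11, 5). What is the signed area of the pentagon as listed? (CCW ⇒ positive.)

Σ = (196) + (70) + (102) + (2) + (7) = 377
Signed area = Σ/2 = 188.5 (positive ⇒ counter-clockwise traversal).

188.5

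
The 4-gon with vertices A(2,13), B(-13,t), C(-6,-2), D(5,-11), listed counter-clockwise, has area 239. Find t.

Write out the shoelace sum; only the two edges meeting at B involve t:
2·Area = [(2·t − (-13)·13) + ((-13)·(-2) − (-6)·t)] + 163
       = 8·t + 358 = 478
⇒ t = 15.

15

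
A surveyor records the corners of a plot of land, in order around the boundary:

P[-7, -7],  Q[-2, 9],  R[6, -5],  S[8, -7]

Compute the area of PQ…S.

Apply the shoelace formula: 2A = Σ (x_i·y_{i+1} − x_{i+1}·y_i), indices taken mod 4.
Cross-terms: -77, -44, -2, -105  ⇒  Σ = -228
Area = |Σ|/2 = 114.

114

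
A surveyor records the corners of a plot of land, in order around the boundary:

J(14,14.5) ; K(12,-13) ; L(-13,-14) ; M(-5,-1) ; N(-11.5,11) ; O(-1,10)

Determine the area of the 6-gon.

537.5

Apply Gauss's area formula: 2A = Σ (x_i·y_{i+1} − x_{i+1}·y_i), indices taken mod 6.
J→K: (14)(-13) − (12)(14.5) = -356
K→L: (12)(-14) − (-13)(-13) = -337
L→M: (-13)(-1) − (-5)(-14) = -57
M→N: (-5)(11) − (-11.5)(-1) = -66.5
N→O: (-11.5)(10) − (-1)(11) = -104
O→J: (-1)(14.5) − (14)(10) = -154.5
Σ = -1075
Area = |Σ|/2 = 537.5.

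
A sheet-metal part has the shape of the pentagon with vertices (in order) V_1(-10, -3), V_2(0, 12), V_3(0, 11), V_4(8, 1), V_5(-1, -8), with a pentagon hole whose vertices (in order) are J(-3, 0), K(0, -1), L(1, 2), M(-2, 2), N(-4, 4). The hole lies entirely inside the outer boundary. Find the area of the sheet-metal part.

Outer boundary:
V_1→V_2: (-10)(12) − (0)(-3) = -120
V_2→V_3: (0)(11) − (0)(12) = 0
V_3→V_4: (0)(1) − (8)(11) = -88
V_4→V_5: (8)(-8) − (-1)(1) = -63
V_5→V_1: (-1)(-3) − (-10)(-8) = -77
Σ = -348
Area = |Σ|/2 = 174.
Hole:
J→K: (-3)(-1) − (0)(0) = 3
K→L: (0)(2) − (1)(-1) = 1
L→M: (1)(2) − (-2)(2) = 6
M→N: (-2)(4) − (-4)(2) = 0
N→J: (-4)(0) − (-3)(4) = 12
Σ = 22
Area = |Σ|/2 = 11.
Net area = 174 − 11 = 163.

163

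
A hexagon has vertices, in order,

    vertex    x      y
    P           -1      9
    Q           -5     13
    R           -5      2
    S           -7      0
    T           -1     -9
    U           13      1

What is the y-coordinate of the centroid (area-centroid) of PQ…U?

207/199

Apply the surveyor's formula. First the cross-terms c_i = x_i·y_{i+1} − x_{i+1}·y_i:
  32, 55, 14, 63, 116, 118  ⇒  2A = 398, A = 199.
Then Σ (y_i + y_{i+1})·c_i = 1242, so ȳ = 1242 / (6·199) = 207/199.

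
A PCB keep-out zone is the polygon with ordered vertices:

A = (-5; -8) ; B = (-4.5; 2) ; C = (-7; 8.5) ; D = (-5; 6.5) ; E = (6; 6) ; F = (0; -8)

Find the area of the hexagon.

Cross-terms: -46, -24.25, -3, -69, -48, -40  ⇒  Σ = -230.25
Area = |Σ|/2 = 115.125.

115.125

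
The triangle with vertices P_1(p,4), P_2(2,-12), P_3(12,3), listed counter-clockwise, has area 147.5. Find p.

Write out the shoelace sum; only the two edges meeting at P_1 involve p:
2·Area = [(12·4 − p·3) + (p·(-12) − 2·4)] + 150
       = -15·p + 190 = 295
⇒ p = -7.

-7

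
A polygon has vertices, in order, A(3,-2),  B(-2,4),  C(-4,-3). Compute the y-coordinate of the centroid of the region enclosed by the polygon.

-1/3

Apply the shoelace (surveyor's) formula. First the cross-terms c_i = x_i·y_{i+1} − x_{i+1}·y_i:
  8, 22, 17  ⇒  2A = 47, A = 23.5.
Then Σ (y_i + y_{i+1})·c_i = -47, so ȳ = -47 / (6·23.5) = -1/3.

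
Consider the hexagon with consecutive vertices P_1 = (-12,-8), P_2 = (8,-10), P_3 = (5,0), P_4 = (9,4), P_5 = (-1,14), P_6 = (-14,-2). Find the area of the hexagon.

Cross-terms: 184, 50, 20, 130, 198, 88  ⇒  Σ = 670
Area = |Σ|/2 = 335.

335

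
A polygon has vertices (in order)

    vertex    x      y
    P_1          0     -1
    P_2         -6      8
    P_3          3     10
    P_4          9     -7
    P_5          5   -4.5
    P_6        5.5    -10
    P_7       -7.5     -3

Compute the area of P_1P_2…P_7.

Apply the surveyor's formula: 2A = Σ (x_i·y_{i+1} − x_{i+1}·y_i), indices taken mod 7.
Cross-terms: -6, -84, -111, -5.5, -25.25, -91.5, 7.5  ⇒  Σ = -315.75
Area = |Σ|/2 = 157.875.

157.875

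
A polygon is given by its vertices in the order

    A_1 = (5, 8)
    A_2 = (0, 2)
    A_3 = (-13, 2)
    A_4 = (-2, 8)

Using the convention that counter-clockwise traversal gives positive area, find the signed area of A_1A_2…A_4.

-60

Apply the shoelace (surveyor's) formula: 2A = Σ (x_i·y_{i+1} − x_{i+1}·y_i), indices taken mod 4.
Σ = (10) + (26) + (-100) + (-56) = -120
Signed area = Σ/2 = -60 (negative ⇒ clockwise traversal).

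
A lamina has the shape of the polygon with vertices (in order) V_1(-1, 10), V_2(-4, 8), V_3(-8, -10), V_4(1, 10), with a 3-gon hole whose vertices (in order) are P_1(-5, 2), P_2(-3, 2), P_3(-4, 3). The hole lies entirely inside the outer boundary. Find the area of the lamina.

Outer boundary:
Apply the shoelace (surveyor's) formula: 2A = Σ (x_i·y_{i+1} − x_{i+1}·y_i), indices taken mod 4.
Σ = (32) + (104) + (-70) + (20) = 86
Area = |Σ|/2 = 43.
Hole:
P_1→P_2: (-5)(2) − (-3)(2) = -4
P_2→P_3: (-3)(3) − (-4)(2) = -1
P_3→P_1: (-4)(2) − (-5)(3) = 7
Σ = 2
Area = |Σ|/2 = 1.
Net area = 43 − 1 = 42.

42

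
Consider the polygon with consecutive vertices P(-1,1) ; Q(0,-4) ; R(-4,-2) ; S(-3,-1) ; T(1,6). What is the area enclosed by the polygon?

Apply Gauss's area formula: 2A = Σ (x_i·y_{i+1} − x_{i+1}·y_i), indices taken mod 5.
P→Q: (-1)(-4) − (0)(1) = 4
Q→R: (0)(-2) − (-4)(-4) = -16
R→S: (-4)(-1) − (-3)(-2) = -2
S→T: (-3)(6) − (1)(-1) = -17
T→P: (1)(1) − (-1)(6) = 7
Σ = -24
Area = |Σ|/2 = 12.

12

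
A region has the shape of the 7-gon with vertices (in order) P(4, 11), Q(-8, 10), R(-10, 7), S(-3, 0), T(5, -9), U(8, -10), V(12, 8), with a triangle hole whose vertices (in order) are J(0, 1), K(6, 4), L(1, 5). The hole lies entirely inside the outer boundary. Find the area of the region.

Outer boundary:
Cross-terms: 128, 44, 21, 27, 22, 184, 100  ⇒  Σ = 526
Area = |Σ|/2 = 263.
Hole:
Apply the shoelace (surveyor's) formula: 2A = Σ (x_i·y_{i+1} − x_{i+1}·y_i), indices taken mod 3.
Σ = (-6) + (26) + (1) = 21
Area = |Σ|/2 = 10.5.
Net area = 263 − 10.5 = 252.5.

252.5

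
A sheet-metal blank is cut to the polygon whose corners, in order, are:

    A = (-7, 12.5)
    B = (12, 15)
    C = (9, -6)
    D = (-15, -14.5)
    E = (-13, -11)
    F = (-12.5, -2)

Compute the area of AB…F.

Apply the surveyor's formula: 2A = Σ (x_i·y_{i+1} − x_{i+1}·y_i), indices taken mod 6.
Cross-terms: -255, -207, -220.5, -23.5, -111.5, -170.25  ⇒  Σ = -987.75
Area = |Σ|/2 = 493.875.

493.875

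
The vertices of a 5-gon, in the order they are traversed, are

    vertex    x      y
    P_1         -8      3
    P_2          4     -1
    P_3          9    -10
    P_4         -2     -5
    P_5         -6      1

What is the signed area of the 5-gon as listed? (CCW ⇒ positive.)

-71

Σ = (-4) + (-31) + (-65) + (-32) + (-10) = -142
Signed area = Σ/2 = -71 (negative ⇒ clockwise traversal).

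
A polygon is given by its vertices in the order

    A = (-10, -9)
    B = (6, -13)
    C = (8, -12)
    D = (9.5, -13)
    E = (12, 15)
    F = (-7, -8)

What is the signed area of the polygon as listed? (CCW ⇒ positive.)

Apply the shoelace (surveyor's) formula: 2A = Σ (x_i·y_{i+1} − x_{i+1}·y_i), indices taken mod 6.
Σ = (184) + (32) + (10) + (298.5) + (9) + (-17) = 516.5
Signed area = Σ/2 = 258.25 (positive ⇒ counter-clockwise traversal).

258.25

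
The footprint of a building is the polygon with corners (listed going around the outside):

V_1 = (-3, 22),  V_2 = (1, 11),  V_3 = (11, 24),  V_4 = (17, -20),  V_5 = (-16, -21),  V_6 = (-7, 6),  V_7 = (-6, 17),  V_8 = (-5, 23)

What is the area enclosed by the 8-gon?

938.5

V_1→V_2: (-3)(11) − (1)(22) = -55
V_2→V_3: (1)(24) − (11)(11) = -97
V_3→V_4: (11)(-20) − (17)(24) = -628
V_4→V_5: (17)(-21) − (-16)(-20) = -677
V_5→V_6: (-16)(6) − (-7)(-21) = -243
V_6→V_7: (-7)(17) − (-6)(6) = -83
V_7→V_8: (-6)(23) − (-5)(17) = -53
V_8→V_1: (-5)(22) − (-3)(23) = -41
Σ = -1877
Area = |Σ|/2 = 938.5.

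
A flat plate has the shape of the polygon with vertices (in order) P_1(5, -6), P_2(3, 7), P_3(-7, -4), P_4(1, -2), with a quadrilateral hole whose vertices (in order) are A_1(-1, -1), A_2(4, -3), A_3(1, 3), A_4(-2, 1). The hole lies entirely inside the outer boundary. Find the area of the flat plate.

Outer boundary:
Σ = (53) + (37) + (18) + (4) = 112
Area = |Σ|/2 = 56.
Hole:
Apply the shoelace formula: 2A = Σ (x_i·y_{i+1} − x_{i+1}·y_i), indices taken mod 4.
Σ = (7) + (15) + (7) + (3) = 32
Area = |Σ|/2 = 16.
Net area = 56 − 16 = 40.

40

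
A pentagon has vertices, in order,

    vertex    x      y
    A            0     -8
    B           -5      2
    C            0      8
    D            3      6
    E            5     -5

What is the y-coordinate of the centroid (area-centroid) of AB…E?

Apply the surveyor's formula. First the cross-terms c_i = x_i·y_{i+1} − x_{i+1}·y_i:
  -40, -40, -24, -45, -40  ⇒  2A = -189, A = -94.5.
Then Σ (y_i + y_{i+1})·c_i = -21, so ȳ = -21 / (6·(-94.5)) = 1/27.

1/27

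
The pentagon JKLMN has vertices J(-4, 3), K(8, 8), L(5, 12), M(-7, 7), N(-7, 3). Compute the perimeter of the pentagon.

|JK| = √((12)² + (5)²) = √169 = 13
|KL| = √((-3)² + (4)²) = √25 = 5
|LM| = √((-12)² + (-5)²) = √169 = 13
|MN| = √((0)² + (-4)²) = √16 = 4
|NJ| = √((3)² + (0)²) = √9 = 3
Perimeter = 13 + 5 + 13 + 4 + 3 = 38.

38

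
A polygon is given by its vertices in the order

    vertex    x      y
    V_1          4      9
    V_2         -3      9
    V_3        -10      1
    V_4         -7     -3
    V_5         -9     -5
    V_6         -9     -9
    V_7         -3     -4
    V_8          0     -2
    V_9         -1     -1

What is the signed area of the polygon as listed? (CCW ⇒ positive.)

Apply the shoelace (surveyor's) formula: 2A = Σ (x_i·y_{i+1} − x_{i+1}·y_i), indices taken mod 9.
Σ = (63) + (87) + (37) + (8) + (36) + (9) + (6) + (-2) + (-5) = 239
Signed area = Σ/2 = 119.5 (positive ⇒ counter-clockwise traversal).

119.5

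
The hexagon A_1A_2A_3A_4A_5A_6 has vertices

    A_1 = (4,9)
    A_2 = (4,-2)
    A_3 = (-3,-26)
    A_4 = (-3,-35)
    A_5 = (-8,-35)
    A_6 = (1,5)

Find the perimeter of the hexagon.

96

|A_1A_2| = √((0)² + (-11)²) = √121 = 11
|A_2A_3| = √((-7)² + (-24)²) = √625 = 25
|A_3A_4| = √((0)² + (-9)²) = √81 = 9
|A_4A_5| = √((-5)² + (0)²) = √25 = 5
|A_5A_6| = √((9)² + (40)²) = √1681 = 41
|A_6A_1| = √((3)² + (4)²) = √25 = 5
Perimeter = 11 + 25 + 9 + 5 + 41 + 5 = 96.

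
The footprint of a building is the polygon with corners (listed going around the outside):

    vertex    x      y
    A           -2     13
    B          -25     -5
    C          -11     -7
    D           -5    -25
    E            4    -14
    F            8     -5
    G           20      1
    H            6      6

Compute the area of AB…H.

634.5

Apply the shoelace formula: 2A = Σ (x_i·y_{i+1} − x_{i+1}·y_i), indices taken mod 8.
A→B: (-2)(-5) − (-25)(13) = 335
B→C: (-25)(-7) − (-11)(-5) = 120
C→D: (-11)(-25) − (-5)(-7) = 240
D→E: (-5)(-14) − (4)(-25) = 170
E→F: (4)(-5) − (8)(-14) = 92
F→G: (8)(1) − (20)(-5) = 108
G→H: (20)(6) − (6)(1) = 114
H→A: (6)(13) − (-2)(6) = 90
Σ = 1269
Area = |Σ|/2 = 634.5.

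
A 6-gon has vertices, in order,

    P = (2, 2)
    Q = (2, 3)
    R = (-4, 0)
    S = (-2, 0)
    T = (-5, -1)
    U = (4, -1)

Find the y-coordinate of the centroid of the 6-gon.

Apply Gauss's area formula. First the cross-terms c_i = x_i·y_{i+1} − x_{i+1}·y_i:
  2, 12, 0, 2, 9, 10  ⇒  2A = 35, A = 17.5.
Then Σ (y_i + y_{i+1})·c_i = 36, so ȳ = 36 / (6·17.5) = 12/35.

12/35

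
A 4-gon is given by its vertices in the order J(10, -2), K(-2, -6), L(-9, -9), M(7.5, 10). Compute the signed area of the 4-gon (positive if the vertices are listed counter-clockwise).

Apply the shoelace formula: 2A = Σ (x_i·y_{i+1} − x_{i+1}·y_i), indices taken mod 4.
Σ = (-64) + (-36) + (-22.5) + (-115) = -237.5
Signed area = Σ/2 = -118.75 (negative ⇒ clockwise traversal).

-118.75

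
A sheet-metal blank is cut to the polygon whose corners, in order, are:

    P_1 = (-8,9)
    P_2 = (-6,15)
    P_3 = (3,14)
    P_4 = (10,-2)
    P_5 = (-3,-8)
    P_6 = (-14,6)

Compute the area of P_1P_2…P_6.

317.5

P_1→P_2: (-8)(15) − (-6)(9) = -66
P_2→P_3: (-6)(14) − (3)(15) = -129
P_3→P_4: (3)(-2) − (10)(14) = -146
P_4→P_5: (10)(-8) − (-3)(-2) = -86
P_5→P_6: (-3)(6) − (-14)(-8) = -130
P_6→P_1: (-14)(9) − (-8)(6) = -78
Σ = -635
Area = |Σ|/2 = 317.5.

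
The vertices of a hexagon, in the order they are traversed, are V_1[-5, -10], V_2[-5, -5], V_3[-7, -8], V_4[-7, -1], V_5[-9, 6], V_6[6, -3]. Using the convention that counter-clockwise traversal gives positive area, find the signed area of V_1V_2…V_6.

V_1→V_2: (-5)(-5) − (-5)(-10) = -25
V_2→V_3: (-5)(-8) − (-7)(-5) = 5
V_3→V_4: (-7)(-1) − (-7)(-8) = -49
V_4→V_5: (-7)(6) − (-9)(-1) = -51
V_5→V_6: (-9)(-3) − (6)(6) = -9
V_6→V_1: (6)(-10) − (-5)(-3) = -75
Σ = -204
Signed area = Σ/2 = -102 (negative ⇒ clockwise traversal).

-102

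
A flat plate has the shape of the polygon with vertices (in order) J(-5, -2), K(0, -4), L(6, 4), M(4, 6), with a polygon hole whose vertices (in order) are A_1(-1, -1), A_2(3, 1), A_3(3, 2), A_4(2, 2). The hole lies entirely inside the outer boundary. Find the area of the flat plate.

39.5

Outer boundary:
Apply the shoelace (surveyor's) formula: 2A = Σ (x_i·y_{i+1} − x_{i+1}·y_i), indices taken mod 4.
Σ = (20) + (24) + (20) + (22) = 86
Area = |Σ|/2 = 43.
Hole:
Apply the shoelace formula: 2A = Σ (x_i·y_{i+1} − x_{i+1}·y_i), indices taken mod 4.
A_1→A_2: (-1)(1) − (3)(-1) = 2
A_2→A_3: (3)(2) − (3)(1) = 3
A_3→A_4: (3)(2) − (2)(2) = 2
A_4→A_1: (2)(-1) − (-1)(2) = 0
Σ = 7
Area = |Σ|/2 = 3.5.
Net area = 43 − 3.5 = 39.5.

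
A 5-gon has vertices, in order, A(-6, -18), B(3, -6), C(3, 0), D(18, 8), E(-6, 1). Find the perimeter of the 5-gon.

|AB| = √((9)² + (12)²) = √225 = 15
|BC| = √((0)² + (6)²) = √36 = 6
|CD| = √((15)² + (8)²) = √289 = 17
|DE| = √((-24)² + (-7)²) = √625 = 25
|EA| = √((0)² + (-19)²) = √361 = 19
Perimeter = 15 + 6 + 17 + 25 + 19 = 82.

82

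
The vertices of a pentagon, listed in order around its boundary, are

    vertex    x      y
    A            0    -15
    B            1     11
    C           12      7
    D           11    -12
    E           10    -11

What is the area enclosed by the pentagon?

Apply the surveyor's formula: 2A = Σ (x_i·y_{i+1} − x_{i+1}·y_i), indices taken mod 5.
A→B: (0)(11) − (1)(-15) = 15
B→C: (1)(7) − (12)(11) = -125
C→D: (12)(-12) − (11)(7) = -221
D→E: (11)(-11) − (10)(-12) = -1
E→A: (10)(-15) − (0)(-11) = -150
Σ = -482
Area = |Σ|/2 = 241.

241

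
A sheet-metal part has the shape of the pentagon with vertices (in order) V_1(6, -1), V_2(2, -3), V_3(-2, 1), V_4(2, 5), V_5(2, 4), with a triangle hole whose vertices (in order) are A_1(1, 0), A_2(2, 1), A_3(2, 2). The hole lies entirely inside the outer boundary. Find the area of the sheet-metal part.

29.5

Outer boundary:
Apply the surveyor's formula: 2A = Σ (x_i·y_{i+1} − x_{i+1}·y_i), indices taken mod 5.
V_1→V_2: (6)(-3) − (2)(-1) = -16
V_2→V_3: (2)(1) − (-2)(-3) = -4
V_3→V_4: (-2)(5) − (2)(1) = -12
V_4→V_5: (2)(4) − (2)(5) = -2
V_5→V_1: (2)(-1) − (6)(4) = -26
Σ = -60
Area = |Σ|/2 = 30.
Hole:
A_1→A_2: (1)(1) − (2)(0) = 1
A_2→A_3: (2)(2) − (2)(1) = 2
A_3→A_1: (2)(0) − (1)(2) = -2
Σ = 1
Area = |Σ|/2 = 0.5.
Net area = 30 − 0.5 = 29.5.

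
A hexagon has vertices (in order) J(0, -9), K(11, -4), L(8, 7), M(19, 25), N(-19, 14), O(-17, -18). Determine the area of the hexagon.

Apply Gauss's area formula: 2A = Σ (x_i·y_{i+1} − x_{i+1}·y_i), indices taken mod 6.
Cross-terms: 99, 109, 67, 741, 580, 153  ⇒  Σ = 1749
Area = |Σ|/2 = 874.5.

874.5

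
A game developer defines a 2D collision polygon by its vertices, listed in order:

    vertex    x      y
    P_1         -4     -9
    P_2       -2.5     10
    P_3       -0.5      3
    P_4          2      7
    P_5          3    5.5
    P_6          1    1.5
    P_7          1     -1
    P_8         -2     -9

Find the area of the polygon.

Σ = (-62.5) + (-2.5) + (-9.5) + (-10) + (-1) + (-2.5) + (-11) + (-18) = -117
Area = |Σ|/2 = 58.5.

58.5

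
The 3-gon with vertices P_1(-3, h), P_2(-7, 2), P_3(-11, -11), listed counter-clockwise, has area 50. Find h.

-10

Write out the shoelace sum; only the two edges meeting at P_1 involve h:
2·Area = [((-11)·h − (-3)·(-11)) + ((-3)·2 − (-7)·h)] + 99
       = -4·h + 60 = 100
⇒ h = -10.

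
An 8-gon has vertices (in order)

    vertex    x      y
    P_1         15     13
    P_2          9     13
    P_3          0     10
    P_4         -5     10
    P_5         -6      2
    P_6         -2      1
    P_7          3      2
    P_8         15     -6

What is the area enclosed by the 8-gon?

Σ = (78) + (90) + (50) + (50) + (-2) + (-7) + (-48) + (285) = 496
Area = |Σ|/2 = 248.

248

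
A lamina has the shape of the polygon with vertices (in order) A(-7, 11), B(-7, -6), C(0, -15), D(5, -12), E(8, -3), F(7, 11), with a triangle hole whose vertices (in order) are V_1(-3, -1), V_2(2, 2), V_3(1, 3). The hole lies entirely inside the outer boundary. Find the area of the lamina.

317.5

Outer boundary:
Σ = (119) + (105) + (75) + (81) + (109) + (154) = 643
Area = |Σ|/2 = 321.5.
Hole:
Apply the shoelace formula: 2A = Σ (x_i·y_{i+1} − x_{i+1}·y_i), indices taken mod 3.
V_1→V_2: (-3)(2) − (2)(-1) = -4
V_2→V_3: (2)(3) − (1)(2) = 4
V_3→V_1: (1)(-1) − (-3)(3) = 8
Σ = 8
Area = |Σ|/2 = 4.
Net area = 321.5 − 4 = 317.5.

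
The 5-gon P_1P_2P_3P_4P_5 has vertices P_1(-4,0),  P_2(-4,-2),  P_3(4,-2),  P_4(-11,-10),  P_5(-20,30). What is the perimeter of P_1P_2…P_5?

102

|P_1P_2| = √((0)² + (-2)²) = √4 = 2
|P_2P_3| = √((8)² + (0)²) = √64 = 8
|P_3P_4| = √((-15)² + (-8)²) = √289 = 17
|P_4P_5| = √((-9)² + (40)²) = √1681 = 41
|P_5P_1| = √((16)² + (-30)²) = √1156 = 34
Perimeter = 2 + 8 + 17 + 41 + 34 = 102.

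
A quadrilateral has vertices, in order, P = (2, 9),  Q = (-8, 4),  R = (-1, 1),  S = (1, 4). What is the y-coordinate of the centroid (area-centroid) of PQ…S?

14/3

Apply the shoelace formula. First the cross-terms c_i = x_i·y_{i+1} − x_{i+1}·y_i:
  80, -4, -5, 1  ⇒  2A = 72, A = 36.
Then Σ (y_i + y_{i+1})·c_i = 1008, so ȳ = 1008 / (6·36) = 14/3.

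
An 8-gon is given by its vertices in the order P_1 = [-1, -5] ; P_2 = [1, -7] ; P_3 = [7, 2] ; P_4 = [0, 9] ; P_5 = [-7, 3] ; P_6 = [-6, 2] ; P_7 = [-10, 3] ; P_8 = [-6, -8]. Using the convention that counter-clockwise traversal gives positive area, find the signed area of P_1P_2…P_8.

Apply the shoelace formula: 2A = Σ (x_i·y_{i+1} − x_{i+1}·y_i), indices taken mod 8.
Cross-terms: 12, 51, 63, 63, 4, 2, 98, 22  ⇒  Σ = 315
Signed area = Σ/2 = 157.5 (positive ⇒ counter-clockwise traversal).

157.5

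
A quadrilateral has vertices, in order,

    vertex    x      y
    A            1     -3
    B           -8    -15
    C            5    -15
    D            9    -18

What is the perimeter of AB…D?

50

|AB| = √((-9)² + (-12)²) = √225 = 15
|BC| = √((13)² + (0)²) = √169 = 13
|CD| = √((4)² + (-3)²) = √25 = 5
|DA| = √((-8)² + (15)²) = √289 = 17
Perimeter = 15 + 13 + 5 + 17 = 50.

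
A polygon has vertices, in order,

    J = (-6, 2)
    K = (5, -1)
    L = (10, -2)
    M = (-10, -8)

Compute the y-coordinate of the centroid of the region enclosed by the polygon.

-117/43

Apply the shoelace formula. First the cross-terms c_i = x_i·y_{i+1} − x_{i+1}·y_i:
  -4, 0, -100, -68  ⇒  2A = -172, A = -86.
Then Σ (y_i + y_{i+1})·c_i = 1404, so ȳ = 1404 / (6·(-86)) = -117/43.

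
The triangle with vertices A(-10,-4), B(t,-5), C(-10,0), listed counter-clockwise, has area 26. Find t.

3

Write out the shoelace sum; only the two edges meeting at B involve t:
2·Area = [((-10)·(-5) − t·(-4)) + (t·0 − (-10)·(-5))] + 40
       = 4·t + 40 = 52
⇒ t = 3.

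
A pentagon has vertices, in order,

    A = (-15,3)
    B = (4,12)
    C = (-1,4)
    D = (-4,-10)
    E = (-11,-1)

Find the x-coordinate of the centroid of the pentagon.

Apply the surveyor's formula. First the cross-terms c_i = x_i·y_{i+1} − x_{i+1}·y_i:
  -192, 28, 26, -106, -48  ⇒  2A = -292, A = -146.
Then Σ (x_i + x_{i+1})·c_i = 4904, so x̄ = 4904 / (6·(-146)) = -1226/219.

-1226/219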